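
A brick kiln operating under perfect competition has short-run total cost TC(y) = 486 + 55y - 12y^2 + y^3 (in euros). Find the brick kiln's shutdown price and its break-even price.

AVC = 55 - 12y + y^2; minimized at y = 6, giving min AVC = €19. That is the shutdown price.
ATC = 486/y + 55 - 12y + y^2. Setting dATC/dy = −486/y^2 − 12 + 2y = 0 gives y = 9 (since 2·9^3 − 12·9^2 = 486).
min ATC = 486/9 + 55 − 12·9 + 9^2 = €82. That is the break-even price.
For €19 ≤ P < €82 the firm produces at a loss; below €19 it shuts down.

Shutdown price = €19; break-even price = €82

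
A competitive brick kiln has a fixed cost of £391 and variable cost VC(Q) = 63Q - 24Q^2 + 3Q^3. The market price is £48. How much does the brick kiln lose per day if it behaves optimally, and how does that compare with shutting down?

Profit = -£241 at Q = 5

AVC = 63 - 24Q + 3Q^2 has its minimum £15 at Q = 4; price £48 clears that bar, so the firm operates.
MC = 63 - 48Q + 9Q^2. Setting P = MC and taking the root on the rising branch gives Q* = 5.
TR = 48·5 = 240. TC = 391 + 90 = 481. Profit = 240 − 481 = -£241.
Shutting down would mean losing the fixed cost of £391, so operating at a loss of £241 is better by £150.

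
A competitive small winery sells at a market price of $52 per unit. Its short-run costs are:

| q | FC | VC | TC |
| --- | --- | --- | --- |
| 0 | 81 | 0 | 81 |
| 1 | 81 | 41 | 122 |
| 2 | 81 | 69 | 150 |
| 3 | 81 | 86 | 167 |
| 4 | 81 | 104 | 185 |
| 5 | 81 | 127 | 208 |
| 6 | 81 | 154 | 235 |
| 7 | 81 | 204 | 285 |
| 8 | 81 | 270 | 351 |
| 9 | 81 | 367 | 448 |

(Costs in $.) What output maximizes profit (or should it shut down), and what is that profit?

Tabulate TR − TC: q=0: -81; q=1: -70; q=2: -46; q=3: -11; q=4: 23; q=5: 52; q=6: 77; q=7: 79; q=8: 65; q=9: 20.
Profit is maximized at q = 7. AVC there is 204/7 = $29.14 ≤ P, so producing beats shutting down (which would give -$81).

q = 7; profit = $79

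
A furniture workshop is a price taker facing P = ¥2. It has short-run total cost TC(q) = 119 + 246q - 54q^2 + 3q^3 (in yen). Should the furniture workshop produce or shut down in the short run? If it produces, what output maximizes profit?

Variable cost is VC = 246q - 54q^2 + 3q^3, so AVC = VC/q = 246 - 54q + 3q^2 and MC = dTC/dq = 246 - 108q + 9q^2.
AVC is minimized where dAVC/dq = -54 + 6q = 0, at q = 9; min AVC = 246 - 54·9 + 3·9^2 = ¥3.
Since P = ¥2 < min AVC = ¥3, price fails to cover variable cost at any output.
Shutting down limits the loss to fixed cost, ¥119.

Shut down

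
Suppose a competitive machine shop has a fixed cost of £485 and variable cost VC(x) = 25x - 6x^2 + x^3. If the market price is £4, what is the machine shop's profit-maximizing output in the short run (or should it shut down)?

Variable cost is VC = 25x - 6x^2 + x^3, so AVC = VC/x = 25 - 6x + x^2 and MC = dTC/dx = 25 - 12x + 3x^2.
AVC is minimized where dAVC/dx = -6 + 2x = 0, at x = 3; min AVC = 25 - 6·3 + 3^2 = £16.
Since P = £4 < min AVC = £16, price fails to cover variable cost at any output.
The firm minimizes its loss by shutting down and losing only its fixed cost of £485.

Shut down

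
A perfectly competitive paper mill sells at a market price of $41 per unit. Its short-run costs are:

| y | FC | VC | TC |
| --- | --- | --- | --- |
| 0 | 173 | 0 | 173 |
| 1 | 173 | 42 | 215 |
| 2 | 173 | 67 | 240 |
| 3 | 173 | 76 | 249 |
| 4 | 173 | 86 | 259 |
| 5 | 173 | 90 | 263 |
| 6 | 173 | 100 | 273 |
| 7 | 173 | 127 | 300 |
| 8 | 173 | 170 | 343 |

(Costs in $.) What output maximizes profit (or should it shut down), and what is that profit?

Compute π = P·y − TC at each output: y=0: -173; y=1: -174; y=2: -158; y=3: -126; y=4: -95; y=5: -58; y=6: -27; y=7: -13; y=8: -15.
Profit is maximized at y = 7. AVC there is 127/7 = $18.14 ≤ P, so producing beats shutting down (which would give -$173).

y = 7; profit = -$13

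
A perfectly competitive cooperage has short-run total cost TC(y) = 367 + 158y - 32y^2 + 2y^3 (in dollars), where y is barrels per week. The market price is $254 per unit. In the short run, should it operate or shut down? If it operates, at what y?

Strip out fixed cost: VC = 158y - 32y^2 + 2y^3. Then AVC = 158 - 32y + 2y^2 and MC = 158 - 64y + 6y^2.
The AVC parabola has its vertex at y = 32/4 = 8, where AVC = 158 - 32·8 + 2·8^2 = $30.
P = $254 exceeds min AVC = $30, so the firm stays open.
Set P = MC: 254 = 158 - 64y + 6y^2 → -96 - 64y + 6y^2 = 0. The roots are y = -4/3 and y = 12; the profit-maximizing output is on the rising part of MC, so y* = 12.
Check: AVC at y = 12 is $62 ≤ P, so revenue covers variable cost.
Profit = P·y − TC = 254·12 − 1111 = $1937.

Produce at y = 12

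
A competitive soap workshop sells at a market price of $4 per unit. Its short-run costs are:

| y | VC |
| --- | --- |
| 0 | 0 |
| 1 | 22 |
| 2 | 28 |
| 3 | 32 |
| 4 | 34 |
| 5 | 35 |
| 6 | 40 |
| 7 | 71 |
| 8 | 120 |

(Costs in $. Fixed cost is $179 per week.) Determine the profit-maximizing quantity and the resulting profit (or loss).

Profit at each row (π = 4y − TC): y=0: -179; y=1: -197; y=2: -199; y=3: -199; y=4: -197; y=5: -194; y=6: -195; y=7: -222; y=8: -267.
Profit is highest at y = 0. Equivalently, the lowest AVC in the table is 40/6 ≈ $6.67 at y = 6, and P = $4 falls below it — price never covers variable cost, so the firm shuts down and loses only its fixed cost.

y = 0 (shut down); profit = -$179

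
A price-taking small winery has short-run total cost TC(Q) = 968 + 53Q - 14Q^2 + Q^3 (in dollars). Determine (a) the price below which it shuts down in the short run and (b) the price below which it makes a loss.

Shutdown price = $4; break-even price = $108

AVC = 53 - 14Q + Q^2; minimized at Q = 7, giving min AVC = $4. That is the shutdown price.
ATC = 968/Q + 53 - 14Q + Q^2. Setting dATC/dQ = −968/Q^2 − 14 + 2Q = 0 gives Q = 11 (since 2·11^3 − 14·11^2 = 968).
min ATC = 968/11 + 53 − 14·11 + 11^2 = $108. That is the break-even price.
Between these two prices the firm operates at a loss; above $108 it earns a profit.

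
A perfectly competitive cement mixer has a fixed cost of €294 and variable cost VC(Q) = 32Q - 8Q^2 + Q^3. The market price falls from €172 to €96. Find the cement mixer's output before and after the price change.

AVC = 32 - 8Q + Q^2, minimized at Q = 4 where min AVC = €16. MC = 32 - 16Q + 3Q^2.
With P = €172 above the shutdown price, P = MC gives Q = 10.
At P = €96 ≥ min AVC, set P = MC: Q = 8. The firm stays open but cuts output.

Output falls from 10 to 8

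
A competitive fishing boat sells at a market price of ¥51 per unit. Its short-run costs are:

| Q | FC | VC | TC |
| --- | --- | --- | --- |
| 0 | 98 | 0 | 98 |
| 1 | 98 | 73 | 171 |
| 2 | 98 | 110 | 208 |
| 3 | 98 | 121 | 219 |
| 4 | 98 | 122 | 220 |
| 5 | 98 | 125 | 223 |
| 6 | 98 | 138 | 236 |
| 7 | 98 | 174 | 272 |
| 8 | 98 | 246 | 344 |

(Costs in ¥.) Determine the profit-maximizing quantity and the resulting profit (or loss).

Q = 7; profit = ¥85

Compute π = P·Q − TC at each output: Q=0: -98; Q=1: -120; Q=2: -106; Q=3: -66; Q=4: -16; Q=5: 32; Q=6: 70; Q=7: 85; Q=8: 64.
Profit is maximized at Q = 7. AVC there is 174/7 = ¥24.86 ≤ P, so producing beats shutting down (which would give -¥98).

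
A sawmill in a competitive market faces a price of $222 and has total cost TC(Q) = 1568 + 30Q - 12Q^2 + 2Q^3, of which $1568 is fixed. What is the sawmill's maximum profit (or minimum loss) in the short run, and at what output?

AVC = 30 - 12Q + 2Q^2; min AVC = $12 at Q = 3. Since P = $222 ≥ min AVC, the firm produces.
MC = 30 - 24Q + 6Q^2. Setting P = MC and taking the root on the rising branch gives Q* = 8.
TR = 222·8 = 1776. TC = 1568 + 496 = 2064. Profit = 1776 − 2064 = -$288.
By producing, the firm covers all variable cost plus $1280 of fixed cost; shutting down would lose the full $1568.

Profit = -$288 at Q = 8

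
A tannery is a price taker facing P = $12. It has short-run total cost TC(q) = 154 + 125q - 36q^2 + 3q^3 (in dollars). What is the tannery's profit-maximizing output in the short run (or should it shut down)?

Variable cost is VC = 125q - 36q^2 + 3q^3, so AVC = VC/q = 125 - 36q + 3q^2 and MC = dTC/dq = 125 - 72q + 9q^2.
AVC hits its minimum where MC = AVC, at q = 6, giving min AVC = 125 - 36·6 + 3·6^2 = $17.
Since P = $12 < min AVC = $17, price fails to cover variable cost at any output.
The firm minimizes its loss by shutting down and losing only its fixed cost of $154.

Shut down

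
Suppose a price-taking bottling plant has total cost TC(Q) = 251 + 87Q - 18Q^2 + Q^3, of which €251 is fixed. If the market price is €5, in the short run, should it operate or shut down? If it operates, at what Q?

Strip out fixed cost: VC = 87Q - 18Q^2 + Q^3. Then AVC = 87 - 18Q + Q^2 and MC = 87 - 36Q + 3Q^2.
AVC is minimized where dAVC/dQ = -18 + 2Q = 0, at Q = 9; min AVC = 87 - 18·9 + 9^2 = €6.
P = €5 lies below min AVC = €6; no output level covers variable cost.
Best response: produce nothing and absorb the €251 fixed cost.

Shut down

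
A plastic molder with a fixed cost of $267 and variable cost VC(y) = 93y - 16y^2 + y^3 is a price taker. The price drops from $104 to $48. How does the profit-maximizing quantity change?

Output falls from 11 to 9

MC = 93 - 32y + 3y^2; the shutdown threshold is min AVC = $29 (at y = 8).
With P = $104 above the shutdown price, P = MC gives y = 11.
At P = $48 ≥ min AVC, set P = MC: y = 9. The firm stays open but cuts output.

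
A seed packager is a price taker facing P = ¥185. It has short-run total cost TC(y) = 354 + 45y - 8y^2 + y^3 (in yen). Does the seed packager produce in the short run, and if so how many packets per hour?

Variable cost is VC = 45y - 8y^2 + y^3, so AVC = VC/y = 45 - 8y + y^2 and MC = dTC/dy = 45 - 16y + 3y^2.
AVC hits its minimum where MC = AVC, at y = 4, giving min AVC = 45 - 8·4 + 4^2 = ¥29.
Because ¥185 ≥ ¥29, revenue can cover variable cost; the firm operates.
Set P = MC: 185 = 45 - 16y + 3y^2 → -140 - 16y + 3y^2 = 0. The roots are y = -14/3 and y = 10; the profit-maximizing output is on the rising part of MC, so y* = 10.
Check: AVC at y = 10 is ¥65 ≤ P, so revenue covers variable cost.
Profit = P·y − TC = 185·10 − 1004 = ¥846.

Produce at y = 10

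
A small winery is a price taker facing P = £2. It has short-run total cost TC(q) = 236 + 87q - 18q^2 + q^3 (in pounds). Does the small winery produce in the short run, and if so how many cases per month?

Variable cost is VC = 87q - 18q^2 + q^3, so AVC = VC/q = 87 - 18q + q^2 and MC = dTC/dq = 87 - 36q + 3q^2.
AVC hits its minimum where MC = AVC, at q = 9, giving min AVC = 87 - 18·9 + 9^2 = £6.
P = £2 lies below min AVC = £6; no output level covers variable cost.
Shutting down limits the loss to fixed cost, £236.

Shut down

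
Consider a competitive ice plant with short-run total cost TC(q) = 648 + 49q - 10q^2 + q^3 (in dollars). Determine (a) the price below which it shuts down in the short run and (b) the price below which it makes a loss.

Shutdown price = $24; break-even price = $112

Shutdown price = min AVC. AVC = 49 - 10q + q^2, with vertex at q = 5 and minimum $24.
ATC = 648/q + 49 - 10q + q^2. Setting dATC/dq = −648/q^2 − 10 + 2q = 0 gives q = 9 (since 2·9^3 − 10·9^2 = 648).
min ATC = 648/9 + 49 − 10·9 + 9^2 = $112. That is the break-even price.
Between these two prices the firm operates at a loss; above $112 it earns a profit.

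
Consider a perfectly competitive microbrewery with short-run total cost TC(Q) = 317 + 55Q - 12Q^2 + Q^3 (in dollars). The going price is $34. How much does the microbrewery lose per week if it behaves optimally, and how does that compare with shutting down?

Profit = -$219 at Q = 7

AVC = 55 - 12Q + Q^2 has its minimum $19 at Q = 6; price $34 clears that bar, so the firm operates.
MC = 55 - 24Q + 3Q^2. Setting P = MC and taking the root on the rising branch gives Q* = 7.
TR = 34·7 = 238. TC = 317 + 140 = 457. Profit = 238 − 457 = -$219.
Shutting down would mean losing the fixed cost of $317, so operating at a loss of $219 is better by $98.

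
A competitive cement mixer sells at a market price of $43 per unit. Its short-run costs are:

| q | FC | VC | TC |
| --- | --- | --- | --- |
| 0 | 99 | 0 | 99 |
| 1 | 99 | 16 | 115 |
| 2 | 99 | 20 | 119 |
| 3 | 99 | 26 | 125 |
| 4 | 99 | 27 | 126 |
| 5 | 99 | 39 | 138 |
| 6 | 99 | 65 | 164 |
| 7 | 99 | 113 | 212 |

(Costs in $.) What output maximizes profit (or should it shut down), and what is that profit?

q = 6; profit = $94

Compute π = P·q − TC at each output: q=0: -99; q=1: -72; q=2: -33; q=3: 4; q=4: 46; q=5: 77; q=6: 94; q=7: 89.
Profit is maximized at q = 6. AVC there is 65/6 = $10.83 ≤ P, so producing beats shutting down (which would give -$99).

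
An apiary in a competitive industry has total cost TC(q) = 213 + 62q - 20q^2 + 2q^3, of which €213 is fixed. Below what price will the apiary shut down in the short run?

The shutdown price is the minimum of AVC. VC = 62q - 20q^2 + 2q^3, so AVC = 62 - 20q + 2q^2.
At the minimum of AVC, MC = AVC. MC = 62 - 40q + 6q^2; setting MC = AVC gives 4q^2 - 20q = 0, so q = 5. min AVC = 12.
So the shutdown price is €12.

€12 per unit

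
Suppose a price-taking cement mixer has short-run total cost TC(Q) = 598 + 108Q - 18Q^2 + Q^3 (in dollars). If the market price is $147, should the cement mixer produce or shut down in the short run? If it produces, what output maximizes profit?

Variable cost is VC = 108Q - 18Q^2 + Q^3, so AVC = VC/Q = 108 - 18Q + Q^2 and MC = dTC/dQ = 108 - 36Q + 3Q^2.
AVC is minimized where dAVC/dQ = -18 + 2Q = 0, at Q = 9; min AVC = 108 - 18·9 + 9^2 = $27.
Since P = $147 ≥ min AVC = $27, price covers variable cost and the firm should produce.
Set P = MC: 147 = 108 - 36Q + 3Q^2 → -39 - 36Q + 3Q^2 = 0. The roots are Q = -1 and Q = 13; the profit-maximizing output is on the rising part of MC, so Q* = 13.
Check: AVC at Q = 13 is $43 ≤ P, so revenue covers variable cost.
Profit = P·Q − TC = 147·13 − 1157 = $754.

Produce at Q = 13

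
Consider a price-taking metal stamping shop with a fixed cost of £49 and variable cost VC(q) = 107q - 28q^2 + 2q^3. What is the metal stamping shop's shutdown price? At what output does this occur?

Short-run supply begins at min AVC. From VC = 107q - 28q^2 + 2q^3, AVC = 107 - 28q + 2q^2.
At the minimum of AVC, MC = AVC. MC = 107 - 56q + 6q^2; setting MC = AVC gives 4q^2 - 28q = 0, so q = 7. min AVC = 9.
The firm shuts down for any P below £9.

£9 per unit, at q = 7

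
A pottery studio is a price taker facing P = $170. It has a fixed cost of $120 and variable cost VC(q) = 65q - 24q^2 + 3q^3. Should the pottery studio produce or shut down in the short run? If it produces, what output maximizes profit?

Produce at q = 7

Variable cost is VC = 65q - 24q^2 + 3q^3, so AVC = VC/q = 65 - 24q + 3q^2 and MC = dTC/dq = 65 - 48q + 9q^2.
AVC hits its minimum where MC = AVC, at q = 4, giving min AVC = 65 - 24·4 + 3·4^2 = $17.
P = $170 exceeds min AVC = $17, so the firm stays open.
Solving P = MC: -105 - 48q + 9q^2 = 0 ⇒ q = -5/3 or 7. On the upward-sloping branch, q* = 7.
Check: AVC at q = 7 is $44 ≤ P, so revenue covers variable cost.
Profit = P·q − TC = 170·7 − 428 = $762.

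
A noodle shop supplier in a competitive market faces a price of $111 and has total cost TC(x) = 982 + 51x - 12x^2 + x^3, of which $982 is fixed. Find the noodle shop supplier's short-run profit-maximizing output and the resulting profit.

AVC = 51 - 12x + x^2 has its minimum $15 at x = 6; price $111 clears that bar, so the firm operates.
MC = 51 - 24x + 3x^2. Setting P = MC and taking the root on the rising branch gives x* = 10.
TR = 111·10 = 1110. TC = 982 + 310 = 1292. Profit = 1110 − 1292 = -$182.
That loss of $182 beats the $982 the firm would lose by shutting down; producing recovers $800 of fixed cost.

Profit = -$182 at x = 10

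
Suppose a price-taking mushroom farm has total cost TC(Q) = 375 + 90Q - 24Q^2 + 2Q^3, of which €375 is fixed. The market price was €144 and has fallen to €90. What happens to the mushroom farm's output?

MC = 90 - 48Q + 6Q^2; the shutdown threshold is min AVC = €18 (at Q = 6).
At P = €144 ≥ min AVC, set P = MC on the rising branch: Q = 9.
At P = €90 ≥ min AVC, set P = MC: Q = 8. The firm stays open but cuts output.

Output falls from 9 to 8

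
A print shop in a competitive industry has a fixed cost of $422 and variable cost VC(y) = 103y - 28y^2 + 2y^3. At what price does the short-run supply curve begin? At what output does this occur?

$5 per unit, at y = 7

The shutdown price is the minimum of AVC. VC = 103y - 28y^2 + 2y^3, so AVC = 103 - 28y + 2y^2.
dAVC/dy = -28 + 4y = 0 gives y = 7. min AVC = 103 - 28·7 + 2·7^2 = 5.
The firm shuts down for any P below $5.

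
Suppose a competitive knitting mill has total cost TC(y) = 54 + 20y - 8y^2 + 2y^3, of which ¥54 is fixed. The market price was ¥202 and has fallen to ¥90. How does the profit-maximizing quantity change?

AVC = 20 - 8y + 2y^2, minimized at y = 2 where min AVC = ¥12. MC = 20 - 16y + 6y^2.
With P = ¥202 above the shutdown price, P = MC gives y = 7.
At P = ¥90 ≥ min AVC, set P = MC: y = 5. The firm stays open but cuts output.

Output falls from 7 to 5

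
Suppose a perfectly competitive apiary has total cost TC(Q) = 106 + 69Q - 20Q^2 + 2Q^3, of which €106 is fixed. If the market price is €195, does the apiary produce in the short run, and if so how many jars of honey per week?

Produce at Q = 9

Strip out fixed cost: VC = 69Q - 20Q^2 + 2Q^3. Then AVC = 69 - 20Q + 2Q^2 and MC = 69 - 40Q + 6Q^2.
AVC hits its minimum where MC = AVC, at Q = 5, giving min AVC = 69 - 20·5 + 2·5^2 = €19.
P = €195 exceeds min AVC = €19, so the firm stays open.
Set P = MC: 195 = 69 - 40Q + 6Q^2 → -126 - 40Q + 6Q^2 = 0. The roots are Q = -7/3 and Q = 9; the profit-maximizing output is on the rising part of MC, so Q* = 9.
Check: AVC at Q = 9 is €51 ≤ P, so revenue covers variable cost.
Profit = P·Q − TC = 195·9 − 565 = €1190.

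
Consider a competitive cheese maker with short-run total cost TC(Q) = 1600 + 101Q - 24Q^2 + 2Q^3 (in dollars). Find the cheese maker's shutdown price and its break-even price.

Shutdown price = $29; break-even price = $221

Shutdown price = min AVC. AVC = 101 - 24Q + 2Q^2, with vertex at Q = 6 and minimum $29.
ATC = 1600/Q + 101 - 24Q + 2Q^2. Setting dATC/dQ = −1600/Q^2 − 24 + 4Q = 0 gives Q = 10 (since 4·10^3 − 24·10^2 = 1600).
min ATC = 1600/10 + 101 − 24·10 + 2·10^2 = $221. That is the break-even price.
Between these two prices the firm operates at a loss; above $221 it earns a profit.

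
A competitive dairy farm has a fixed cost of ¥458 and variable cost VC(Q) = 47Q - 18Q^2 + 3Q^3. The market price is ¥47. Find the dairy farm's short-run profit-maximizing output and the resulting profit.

AVC = 47 - 18Q + 3Q^2; min AVC = ¥20 at Q = 3. Since P = ¥47 ≥ min AVC, the firm produces.
MC = 47 - 36Q + 9Q^2. Setting P = MC and taking the root on the rising branch gives Q* = 4.
TR = 47·4 = 188. TC = 458 + 92 = 550. Profit = 188 − 550 = -¥362.
That loss of ¥362 beats the ¥458 the firm would lose by shutting down; producing recovers ¥96 of fixed cost.

Profit = -¥362 at Q = 4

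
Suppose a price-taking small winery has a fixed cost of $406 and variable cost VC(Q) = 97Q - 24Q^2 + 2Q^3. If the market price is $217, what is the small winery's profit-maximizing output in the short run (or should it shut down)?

Produce at Q = 10

From TC, MC = TC'(Q) = 97 - 48Q + 6Q^2 and AVC = VC/Q = 97 - 24Q + 2Q^2.
The AVC parabola has its vertex at Q = 24/4 = 6, where AVC = 97 - 24·6 + 2·6^2 = $25.
P = $217 exceeds min AVC = $25, so the firm stays open.
P = MC gives -120 - 48Q + 6Q^2 = 0, with roots -2 and 10. Take the larger (rising MC): Q* = 10.
Check: AVC at Q = 10 is $57 ≤ P, so revenue covers variable cost.
Profit = P·Q − TC = 217·10 − 976 = $1194.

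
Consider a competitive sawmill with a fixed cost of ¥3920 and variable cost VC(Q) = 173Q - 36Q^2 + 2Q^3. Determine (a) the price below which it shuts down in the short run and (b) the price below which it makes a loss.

Shutdown price = min AVC. AVC = 173 - 36Q + 2Q^2, with vertex at Q = 9 and minimum ¥11.
ATC = 3920/Q + 173 - 36Q + 2Q^2. Setting dATC/dQ = −3920/Q^2 − 36 + 4Q = 0 gives Q = 14 (since 4·14^3 − 36·14^2 = 3920).
min ATC = 3920/14 + 173 − 36·14 + 2·14^2 = ¥341. That is the break-even price.
Between these two prices the firm operates at a loss; above ¥341 it earns a profit.

Shutdown price = ¥11; break-even price = ¥341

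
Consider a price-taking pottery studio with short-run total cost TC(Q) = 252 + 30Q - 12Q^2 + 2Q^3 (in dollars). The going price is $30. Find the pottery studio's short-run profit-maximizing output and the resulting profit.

Profit = -$188 at Q = 4

AVC = 30 - 12Q + 2Q^2 has its minimum $12 at Q = 3; price $30 clears that bar, so the firm operates.
MC = 30 - 24Q + 6Q^2. Setting P = MC and taking the root on the rising branch gives Q* = 4.
TR = 30·4 = 120. TC = 252 + 56 = 308. Profit = 120 − 308 = -$188.
That loss of $188 beats the $252 the firm would lose by shutting down; producing recovers $64 of fixed cost.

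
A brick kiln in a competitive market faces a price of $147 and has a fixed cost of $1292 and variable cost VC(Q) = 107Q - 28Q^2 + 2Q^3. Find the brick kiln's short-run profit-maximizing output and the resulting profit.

Profit = -$92 at Q = 10

AVC = 107 - 28Q + 2Q^2; min AVC = $9 at Q = 7. Since P = $147 ≥ min AVC, the firm produces.
MC = 107 - 56Q + 6Q^2. Setting P = MC and taking the root on the rising branch gives Q* = 10.
TR = 147·10 = 1470. TC = 1292 + 270 = 1562. Profit = 1470 − 1562 = -$92.
That loss of $92 beats the $1292 the firm would lose by shutting down; producing recovers $1200 of fixed cost.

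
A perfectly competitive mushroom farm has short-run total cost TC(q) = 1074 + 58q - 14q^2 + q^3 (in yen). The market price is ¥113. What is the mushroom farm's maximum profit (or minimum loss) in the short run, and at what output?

Profit = -¥106 at q = 11

AVC = 58 - 14q + q^2; min AVC = ¥9 at q = 7. Since P = ¥113 ≥ min AVC, the firm produces.
With MC = 58 - 28q + 3q^2, P = MC on the upward-sloping part at q* = 11.
TR = 113·11 = 1243. TC = 1074 + 275 = 1349. Profit = 1243 − 1349 = -¥106.
By producing, the firm covers all variable cost plus ¥968 of fixed cost; shutting down would lose the full ¥1074.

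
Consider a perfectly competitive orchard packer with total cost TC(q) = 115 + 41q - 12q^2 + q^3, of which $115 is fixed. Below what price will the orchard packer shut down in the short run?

The firm shuts down when price falls below the minimum of average variable cost. AVC = VC/q = 41 - 12q + q^2.
At the minimum of AVC, MC = AVC. MC = 41 - 24q + 3q^2; setting MC = AVC gives 2q^2 - 12q = 0, so q = 6. min AVC = 5.
For P < $5 the firm produces nothing.

$5 per unit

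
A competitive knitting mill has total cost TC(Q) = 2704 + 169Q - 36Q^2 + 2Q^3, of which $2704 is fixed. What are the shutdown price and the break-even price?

AVC = 169 - 36Q + 2Q^2; minimized at Q = 9, giving min AVC = $7. That is the shutdown price.
ATC = 2704/Q + 169 - 36Q + 2Q^2. Setting dATC/dQ = −2704/Q^2 − 36 + 4Q = 0 gives Q = 13 (since 4·13^3 − 36·13^2 = 2704).
min ATC = 2704/13 + 169 − 36·13 + 2·13^2 = $247. That is the break-even price.
Between these two prices the firm operates at a loss; above $247 it earns a profit.

Shutdown price = $7; break-even price = $247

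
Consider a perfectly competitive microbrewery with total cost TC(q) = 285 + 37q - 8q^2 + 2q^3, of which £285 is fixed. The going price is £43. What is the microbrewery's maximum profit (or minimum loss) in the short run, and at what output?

AVC = 37 - 8q + 2q^2; min AVC = £29 at q = 2. Since P = £43 ≥ min AVC, the firm produces.
With MC = 37 - 16q + 6q^2, P = MC on the upward-sloping part at q* = 3.
TR = 43·3 = 129. TC = 285 + 93 = 378. Profit = 129 − 378 = -£249.
That loss of £249 beats the £285 the firm would lose by shutting down; producing recovers £36 of fixed cost.

Profit = -£249 at q = 3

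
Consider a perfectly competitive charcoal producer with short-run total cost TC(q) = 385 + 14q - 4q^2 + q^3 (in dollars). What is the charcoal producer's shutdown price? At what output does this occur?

The shutdown price is the minimum of AVC. VC = 14q - 4q^2 + q^3, so AVC = 14 - 4q + q^2.
At the minimum of AVC, MC = AVC. MC = 14 - 8q + 3q^2; setting MC = AVC gives 2q^2 - 4q = 0, so q = 2. min AVC = 10.
The firm shuts down for any P below $10.

$10 per unit, at q = 2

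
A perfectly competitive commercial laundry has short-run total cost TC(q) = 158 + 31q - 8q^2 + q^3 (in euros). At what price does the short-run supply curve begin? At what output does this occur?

€15 per unit, at q = 4

The shutdown price is the minimum of AVC. VC = 31q - 8q^2 + q^3, so AVC = 31 - 8q + q^2.
At the minimum of AVC, MC = AVC. MC = 31 - 16q + 3q^2; setting MC = AVC gives 2q^2 - 8q = 0, so q = 4. min AVC = 15.
For P < €15 the firm produces nothing.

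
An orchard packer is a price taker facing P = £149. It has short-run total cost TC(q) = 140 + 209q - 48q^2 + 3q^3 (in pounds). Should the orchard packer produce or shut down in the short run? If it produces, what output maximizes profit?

From TC, MC = TC'(q) = 209 - 96q + 9q^2 and AVC = VC/q = 209 - 48q + 3q^2.
AVC is minimized where dAVC/dq = -48 + 6q = 0, at q = 8; min AVC = 209 - 48·8 + 3·8^2 = £17.
P = £149 exceeds min AVC = £17, so the firm stays open.
P = MC gives 60 - 96q + 9q^2 = 0, with roots 2/3 and 10. Take the larger (rising MC): q* = 10.
Check: AVC at q = 10 is £29 ≤ P, so revenue covers variable cost.
Profit = P·q − TC = 149·10 − 430 = £1060.

Produce at q = 10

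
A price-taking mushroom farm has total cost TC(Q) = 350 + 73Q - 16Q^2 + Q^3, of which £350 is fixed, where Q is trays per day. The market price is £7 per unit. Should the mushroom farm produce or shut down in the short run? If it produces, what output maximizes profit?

Shut down

Strip out fixed cost: VC = 73Q - 16Q^2 + Q^3. Then AVC = 73 - 16Q + Q^2 and MC = 73 - 32Q + 3Q^2.
The AVC parabola has its vertex at Q = 16/2 = 8, where AVC = 73 - 16·8 + 8^2 = £9.
P = £7 lies below min AVC = £9; no output level covers variable cost.
Best response: produce nothing and absorb the £350 fixed cost.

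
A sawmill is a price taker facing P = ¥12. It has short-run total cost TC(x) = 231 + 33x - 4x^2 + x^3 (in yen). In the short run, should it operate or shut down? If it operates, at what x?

Shut down

Variable cost is VC = 33x - 4x^2 + x^3, so AVC = VC/x = 33 - 4x + x^2 and MC = dTC/dx = 33 - 8x + 3x^2.
AVC hits its minimum where MC = AVC, at x = 2, giving min AVC = 33 - 4·2 + 2^2 = ¥29.
P = ¥12 lies below min AVC = ¥29; no output level covers variable cost.
Shutting down limits the loss to fixed cost, ¥231.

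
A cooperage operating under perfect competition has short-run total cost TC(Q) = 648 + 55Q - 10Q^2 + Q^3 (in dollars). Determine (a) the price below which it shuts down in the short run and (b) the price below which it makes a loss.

Shutdown price = $30; break-even price = $118

AVC = 55 - 10Q + Q^2; minimized at Q = 5, giving min AVC = $30. That is the shutdown price.
ATC = 648/Q + 55 - 10Q + Q^2. Setting dATC/dQ = −648/Q^2 − 10 + 2Q = 0 gives Q = 9 (since 2·9^3 − 10·9^2 = 648).
min ATC = 648/9 + 55 − 10·9 + 9^2 = $118. That is the break-even price.
For $30 ≤ P < $118 the firm produces at a loss; below $30 it shuts down.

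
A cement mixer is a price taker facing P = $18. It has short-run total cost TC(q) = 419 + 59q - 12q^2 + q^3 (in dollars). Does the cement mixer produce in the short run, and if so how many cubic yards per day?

Shut down

Strip out fixed cost: VC = 59q - 12q^2 + q^3. Then AVC = 59 - 12q + q^2 and MC = 59 - 24q + 3q^2.
The AVC parabola has its vertex at q = 12/2 = 6, where AVC = 59 - 12·6 + 6^2 = $23.
Since P = $18 < min AVC = $23, price fails to cover variable cost at any output.
Shutting down limits the loss to fixed cost, $419.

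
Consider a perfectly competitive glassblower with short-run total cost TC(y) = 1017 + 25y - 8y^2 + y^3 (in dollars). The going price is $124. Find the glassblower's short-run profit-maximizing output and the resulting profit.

AVC = 25 - 8y + y^2; min AVC = $9 at y = 4. Since P = $124 ≥ min AVC, the firm produces.
MC = 25 - 16y + 3y^2. Setting P = MC and taking the root on the rising branch gives y* = 9.
TR = 124·9 = 1116. TC = 1017 + 306 = 1323. Profit = 1116 − 1323 = -$207.
By producing, the firm covers all variable cost plus $810 of fixed cost; shutting down would lose the full $1017.

Profit = -$207 at y = 9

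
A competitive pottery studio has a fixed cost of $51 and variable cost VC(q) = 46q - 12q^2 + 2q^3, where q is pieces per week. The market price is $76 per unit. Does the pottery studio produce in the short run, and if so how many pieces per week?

Strip out fixed cost: VC = 46q - 12q^2 + 2q^3. Then AVC = 46 - 12q + 2q^2 and MC = 46 - 24q + 6q^2.
The AVC parabola has its vertex at q = 12/4 = 3, where AVC = 46 - 12·3 + 2·3^2 = $28.
P = $76 exceeds min AVC = $28, so the firm stays open.
Solving P = MC: -30 - 24q + 6q^2 = 0 ⇒ q = -1 or 5. On the upward-sloping branch, q* = 5.
Check: AVC at q = 5 is $36 ≤ P, so revenue covers variable cost.
Profit = P·q − TC = 76·5 − 231 = $149.

Produce at q = 5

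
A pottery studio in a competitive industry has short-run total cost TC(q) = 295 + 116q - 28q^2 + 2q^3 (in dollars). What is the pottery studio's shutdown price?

$18 per unit

Short-run supply begins at min AVC. From VC = 116q - 28q^2 + 2q^3, AVC = 116 - 28q + 2q^2.
dAVC/dq = -28 + 4q = 0 gives q = 7. min AVC = 116 - 28·7 + 2·7^2 = 18.
For P < $18 the firm produces nothing.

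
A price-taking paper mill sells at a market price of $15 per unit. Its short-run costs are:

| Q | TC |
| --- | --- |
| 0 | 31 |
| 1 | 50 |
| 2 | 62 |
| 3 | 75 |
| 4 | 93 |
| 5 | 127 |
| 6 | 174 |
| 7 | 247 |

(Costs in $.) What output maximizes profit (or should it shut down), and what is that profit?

Profit at each row (π = 15Q − TC): Q=0: -31; Q=1: -35; Q=2: -32; Q=3: -30; Q=4: -33; Q=5: -52; Q=6: -84; Q=7: -142.
Profit is maximized at Q = 3. AVC there is 44/3 = $14.67 ≤ P, so producing beats shutting down (which would give -$31).

Q = 3; profit = -$30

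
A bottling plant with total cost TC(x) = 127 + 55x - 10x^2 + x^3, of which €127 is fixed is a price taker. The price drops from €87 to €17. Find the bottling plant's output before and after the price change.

AVC = 55 - 10x + x^2, minimized at x = 5 where min AVC = €30. MC = 55 - 20x + 3x^2.
With P = €87 above the shutdown price, P = MC gives x = 8.
At P = €17 < min AVC = €30, price no longer covers variable cost at any output, so the firm shuts down: x = 0.

Output falls from 8 to 0 (the firm shuts down)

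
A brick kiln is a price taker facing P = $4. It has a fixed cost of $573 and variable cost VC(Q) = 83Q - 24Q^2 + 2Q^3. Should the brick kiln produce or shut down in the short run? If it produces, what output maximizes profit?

Variable cost is VC = 83Q - 24Q^2 + 2Q^3, so AVC = VC/Q = 83 - 24Q + 2Q^2 and MC = dTC/dQ = 83 - 48Q + 6Q^2.
The AVC parabola has its vertex at Q = 24/4 = 6, where AVC = 83 - 24·6 + 2·6^2 = $11.
P = $4 lies below min AVC = $11; no output level covers variable cost.
Shutting down limits the loss to fixed cost, $573.

Shut down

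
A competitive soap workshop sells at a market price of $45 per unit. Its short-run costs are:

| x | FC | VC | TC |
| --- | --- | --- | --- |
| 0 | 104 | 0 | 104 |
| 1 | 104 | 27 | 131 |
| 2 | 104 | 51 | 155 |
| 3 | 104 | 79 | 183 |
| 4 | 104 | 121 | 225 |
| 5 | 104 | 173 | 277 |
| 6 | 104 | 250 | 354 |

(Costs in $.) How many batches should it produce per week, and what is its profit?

x = 4; profit = -$45

Profit at each row (π = 45x − TC): x=0: -104; x=1: -86; x=2: -65; x=3: -48; x=4: -45; x=5: -52; x=6: -84.
Profit is maximized at x = 4. AVC there is 121/4 = $30.25 ≤ P, so producing beats shutting down (which would give -$104).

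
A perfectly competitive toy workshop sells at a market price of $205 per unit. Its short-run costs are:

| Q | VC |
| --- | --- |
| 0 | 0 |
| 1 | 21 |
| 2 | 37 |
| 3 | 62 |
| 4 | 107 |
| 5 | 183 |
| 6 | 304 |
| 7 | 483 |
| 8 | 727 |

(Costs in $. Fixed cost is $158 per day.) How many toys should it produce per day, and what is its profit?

Q = 7; profit = $794

Compute π = P·Q − TC at each output: Q=0: -158; Q=1: 26; Q=2: 215; Q=3: 395; Q=4: 555; Q=5: 684; Q=6: 768; Q=7: 794; Q=8: 755.
Profit is maximized at Q = 7. AVC there is 483/7 = $69 ≤ P, so producing beats shutting down (which would give -$158).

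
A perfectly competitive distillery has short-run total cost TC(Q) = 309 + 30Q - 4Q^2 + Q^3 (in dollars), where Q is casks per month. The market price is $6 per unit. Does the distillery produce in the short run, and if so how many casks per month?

Shut down

From TC, MC = TC'(Q) = 30 - 8Q + 3Q^2 and AVC = VC/Q = 30 - 4Q + Q^2.
AVC is minimized where dAVC/dQ = -4 + 2Q = 0, at Q = 2; min AVC = 30 - 4·2 + 2^2 = $26.
Since P = $6 < min AVC = $26, price fails to cover variable cost at any output.
The firm minimizes its loss by shutting down and losing only its fixed cost of $309.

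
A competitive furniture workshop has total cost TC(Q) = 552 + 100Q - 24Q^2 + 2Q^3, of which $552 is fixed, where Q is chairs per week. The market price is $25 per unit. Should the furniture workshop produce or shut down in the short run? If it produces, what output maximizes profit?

Strip out fixed cost: VC = 100Q - 24Q^2 + 2Q^3. Then AVC = 100 - 24Q + 2Q^2 and MC = 100 - 48Q + 6Q^2.
AVC is minimized where dAVC/dQ = -24 + 4Q = 0, at Q = 6; min AVC = 100 - 24·6 + 2·6^2 = $28.
P = $25 lies below min AVC = $28; no output level covers variable cost.
Shutting down limits the loss to fixed cost, $552.

Shut down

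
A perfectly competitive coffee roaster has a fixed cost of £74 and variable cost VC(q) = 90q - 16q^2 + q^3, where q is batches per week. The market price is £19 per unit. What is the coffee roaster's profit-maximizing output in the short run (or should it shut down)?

From TC, MC = TC'(q) = 90 - 32q + 3q^2 and AVC = VC/q = 90 - 16q + q^2.
AVC is minimized where dAVC/dq = -16 + 2q = 0, at q = 8; min AVC = 90 - 16·8 + 8^2 = £26.
Since P = £19 < min AVC = £26, price fails to cover variable cost at any output.
Best response: produce nothing and absorb the £74 fixed cost.

Shut down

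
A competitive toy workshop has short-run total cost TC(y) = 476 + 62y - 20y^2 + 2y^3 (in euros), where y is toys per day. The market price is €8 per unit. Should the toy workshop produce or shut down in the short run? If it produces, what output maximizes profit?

Shut down

Variable cost is VC = 62y - 20y^2 + 2y^3, so AVC = VC/y = 62 - 20y + 2y^2 and MC = dTC/dy = 62 - 40y + 6y^2.
AVC hits its minimum where MC = AVC, at y = 5, giving min AVC = 62 - 20·5 + 2·5^2 = €12.
Since P = €8 < min AVC = €12, price fails to cover variable cost at any output.
Shutting down limits the loss to fixed cost, €476.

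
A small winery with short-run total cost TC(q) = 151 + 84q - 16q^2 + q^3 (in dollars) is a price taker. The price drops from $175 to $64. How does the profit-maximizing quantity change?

Output falls from 13 to 10

AVC = 84 - 16q + q^2, minimized at q = 8 where min AVC = $20. MC = 84 - 32q + 3q^2.
At P = $175 ≥ min AVC, set P = MC on the rising branch: q = 13.
At P = $64 ≥ min AVC, set P = MC: q = 10. The firm stays open but cuts output.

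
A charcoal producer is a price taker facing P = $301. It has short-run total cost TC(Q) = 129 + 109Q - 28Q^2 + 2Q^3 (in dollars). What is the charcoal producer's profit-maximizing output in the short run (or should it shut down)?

Produce at Q = 12

Strip out fixed cost: VC = 109Q - 28Q^2 + 2Q^3. Then AVC = 109 - 28Q + 2Q^2 and MC = 109 - 56Q + 6Q^2.
AVC hits its minimum where MC = AVC, at Q = 7, giving min AVC = 109 - 28·7 + 2·7^2 = $11.
Because $301 ≥ $11, revenue can cover variable cost; the firm operates.
P = MC gives -192 - 56Q + 6Q^2 = 0, with roots -8/3 and 12. Take the larger (rising MC): Q* = 12.
Check: AVC at Q = 12 is $61 ≤ P, so revenue covers variable cost.
Profit = P·Q − TC = 301·12 − 861 = $2751.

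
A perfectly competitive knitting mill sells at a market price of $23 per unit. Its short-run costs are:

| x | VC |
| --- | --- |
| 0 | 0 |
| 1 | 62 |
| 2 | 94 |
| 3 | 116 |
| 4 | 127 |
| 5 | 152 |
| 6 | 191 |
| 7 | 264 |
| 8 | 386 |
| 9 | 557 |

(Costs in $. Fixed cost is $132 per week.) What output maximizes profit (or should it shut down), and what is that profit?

x = 0 (shut down); profit = -$132

Profit at each row (π = 23x − TC): x=0: -132; x=1: -171; x=2: -180; x=3: -179; x=4: -167; x=5: -169; x=6: -185; x=7: -235; x=8: -334; x=9: -482.
Profit is highest at x = 0. Equivalently, the lowest AVC in the table is 152/5 ≈ $30.40 at x = 5, and P = $23 falls below it — price never covers variable cost, so the firm shuts down and loses only its fixed cost.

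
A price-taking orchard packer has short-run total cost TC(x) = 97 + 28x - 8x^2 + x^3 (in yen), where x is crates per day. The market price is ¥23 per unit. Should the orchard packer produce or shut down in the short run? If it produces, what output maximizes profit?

Strip out fixed cost: VC = 28x - 8x^2 + x^3. Then AVC = 28 - 8x + x^2 and MC = 28 - 16x + 3x^2.
AVC hits its minimum where MC = AVC, at x = 4, giving min AVC = 28 - 8·4 + 4^2 = ¥12.
Since P = ¥23 ≥ min AVC = ¥12, price covers variable cost and the firm should produce.
Set P = MC: 23 = 28 - 16x + 3x^2 → 5 - 16x + 3x^2 = 0. The roots are x = 1/3 and x = 5; the profit-maximizing output is on the rising part of MC, so x* = 5.
Check: AVC at x = 5 is ¥13 ≤ P, so revenue covers variable cost.
Profit = P·x − TC = 23·5 − 162 = -¥47, a loss, but smaller than the ¥97 fixed cost the firm would lose by shutting down.

Produce at x = 5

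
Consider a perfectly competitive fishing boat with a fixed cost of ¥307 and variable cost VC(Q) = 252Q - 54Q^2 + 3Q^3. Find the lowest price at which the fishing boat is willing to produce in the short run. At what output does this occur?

¥9 per unit, at Q = 9

The shutdown price is the minimum of AVC. VC = 252Q - 54Q^2 + 3Q^3, so AVC = 252 - 54Q + 3Q^2.
dAVC/dQ = -54 + 6Q = 0 gives Q = 9. min AVC = 252 - 54·9 + 3·9^2 = 9.
For P < ¥9 the firm produces nothing.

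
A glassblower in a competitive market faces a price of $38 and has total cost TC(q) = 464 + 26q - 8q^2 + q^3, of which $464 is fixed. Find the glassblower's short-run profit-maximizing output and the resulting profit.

AVC = 26 - 8q + q^2 has its minimum $10 at q = 4; price $38 clears that bar, so the firm operates.
With MC = 26 - 16q + 3q^2, P = MC on the upward-sloping part at q* = 6.
TR = 38·6 = 228. TC = 464 + 84 = 548. Profit = 228 − 548 = -$320.
Shutting down would mean losing the fixed cost of $464, so operating at a loss of $320 is better by $144.

Profit = -$320 at q = 6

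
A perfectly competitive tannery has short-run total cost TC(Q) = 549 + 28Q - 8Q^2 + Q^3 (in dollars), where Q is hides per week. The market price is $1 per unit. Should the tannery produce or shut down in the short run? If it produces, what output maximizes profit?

Shut down

Strip out fixed cost: VC = 28Q - 8Q^2 + Q^3. Then AVC = 28 - 8Q + Q^2 and MC = 28 - 16Q + 3Q^2.
The AVC parabola has its vertex at Q = 8/2 = 4, where AVC = 28 - 8·4 + 4^2 = $12.
P = $1 lies below min AVC = $12; no output level covers variable cost.
Shutting down limits the loss to fixed cost, $549.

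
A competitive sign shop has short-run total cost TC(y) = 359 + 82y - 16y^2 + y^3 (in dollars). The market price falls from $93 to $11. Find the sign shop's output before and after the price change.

AVC = 82 - 16y + y^2, minimized at y = 8 where min AVC = $18. MC = 82 - 32y + 3y^2.
At P = $93 ≥ min AVC, set P = MC on the rising branch: y = 11.
At P = $11 < min AVC = $18, price no longer covers variable cost at any output, so the firm shuts down: y = 0.

Output falls from 11 to 0 (the firm shuts down)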